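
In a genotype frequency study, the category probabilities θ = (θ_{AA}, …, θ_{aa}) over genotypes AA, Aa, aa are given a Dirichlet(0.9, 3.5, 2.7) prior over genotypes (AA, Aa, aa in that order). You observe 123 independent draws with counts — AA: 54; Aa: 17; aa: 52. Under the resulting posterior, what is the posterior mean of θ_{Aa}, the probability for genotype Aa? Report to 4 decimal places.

0.1576

The Dirichlet prior is conjugate to the Multinomial likelihood: each posterior αⱼ = prior αⱼ + observed count nⱼ.
Posterior concentration: (54.9, 20.5, 54.7), total = 130.1.
E[θ_{Aa}|data] = α_{Aa}/Σα = 20.5/130.1 = 0.1576.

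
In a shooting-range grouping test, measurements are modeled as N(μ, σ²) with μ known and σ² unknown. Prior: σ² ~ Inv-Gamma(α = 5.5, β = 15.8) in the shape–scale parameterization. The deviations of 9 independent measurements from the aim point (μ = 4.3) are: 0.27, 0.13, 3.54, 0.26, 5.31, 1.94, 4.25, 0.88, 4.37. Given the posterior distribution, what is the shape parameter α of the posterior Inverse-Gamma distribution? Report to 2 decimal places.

10.00

With known mean μ and an Inverse-Gamma(α, β) prior on σ², the Normal likelihood is conjugate: posterior is Inv-Gamma(α + n/2, β + Σ(xᵢ−μ)²/2).
Σ(xᵢ−μ)² = (0.27)² + (0.13)² + (3.54)² + (0.26)² + (5.31)² + (1.94)² + (4.25)² + (0.88)² + (4.37)² = 82.5825.
Posterior: Inv-Gamma(5.5 + 9/2, 15.8 + 82.5825/2) = Inv-Gamma(10.00, 57.09125).
Posterior α = 10.00.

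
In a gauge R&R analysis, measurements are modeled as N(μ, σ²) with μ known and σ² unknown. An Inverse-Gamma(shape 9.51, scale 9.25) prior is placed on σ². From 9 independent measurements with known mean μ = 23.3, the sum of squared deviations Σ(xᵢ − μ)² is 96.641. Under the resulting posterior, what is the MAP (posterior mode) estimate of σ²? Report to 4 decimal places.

With known mean μ and an Inverse-Gamma(α, β) prior on σ², the Normal likelihood is conjugate: posterior is Inv-Gamma(α + n/2, β + Σ(xᵢ−μ)²/2).
Posterior: Inv-Gamma(9.51 + 9/2, 9.25 + 96.641/2) = Inv-Gamma(14.01, 57.5705).
Mode = β/(α+1) = 57.5705/15.01 = 3.8355.

3.8355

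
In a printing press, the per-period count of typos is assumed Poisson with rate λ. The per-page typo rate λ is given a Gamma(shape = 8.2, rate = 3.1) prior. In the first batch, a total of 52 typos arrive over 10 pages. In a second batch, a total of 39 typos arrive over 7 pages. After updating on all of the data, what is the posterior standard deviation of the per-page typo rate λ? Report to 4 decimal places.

With a Gamma(shape α, rate β) prior, the Poisson likelihood is conjugate: the posterior is Gamma(α + ΣXᵢ, β + n).
After batch 1: Gamma(α+S, β+n) = Gamma(8.2+52, 3.1+10) = Gamma(60.2, 13.1).
After batch 2: Gamma(α+S, β+n) = Gamma(60.2+39, 13.1+7) = Gamma(99.2, 20.1).
SD = √α/β = √99.2/20.1 = 0.4955.

0.4955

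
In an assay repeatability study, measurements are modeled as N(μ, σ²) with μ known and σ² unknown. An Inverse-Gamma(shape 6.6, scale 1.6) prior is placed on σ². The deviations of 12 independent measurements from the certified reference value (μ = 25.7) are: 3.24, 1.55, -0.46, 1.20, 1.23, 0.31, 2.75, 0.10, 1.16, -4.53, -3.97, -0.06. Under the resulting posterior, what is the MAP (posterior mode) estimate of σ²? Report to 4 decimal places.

2.3737

With known mean μ and an Inverse-Gamma(α, β) prior on σ², the Normal likelihood is conjugate: posterior is Inv-Gamma(α + n/2, β + Σ(xᵢ−μ)²/2).
Σ(xᵢ−μ)² = (3.24)² + (1.55)² + (-0.46)² + (1.20)² + (1.23)² + (0.31)² + (2.75)² + (0.10)² + (1.16)² + (-4.53)² + (-3.97)² + (-0.06)² = 61.3642.
Posterior: Inv-Gamma(6.6 + 12/2, 1.6 + 61.3642/2) = Inv-Gamma(12.60, 32.28210).
Mode = β/(α+1) = 32.28210/13.60 = 2.3737.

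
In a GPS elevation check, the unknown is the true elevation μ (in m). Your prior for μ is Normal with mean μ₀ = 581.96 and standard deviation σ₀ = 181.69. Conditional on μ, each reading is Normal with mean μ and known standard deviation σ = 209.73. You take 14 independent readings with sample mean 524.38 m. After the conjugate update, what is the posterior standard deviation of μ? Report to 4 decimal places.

53.5617

For Normal data with known variance σ², a Normal(μ₀, σ₀²) prior on μ is conjugate. Posterior precision = 1/σ₀² + n/σ²; posterior mean is the precision-weighted average of μ₀ and x̄.
σ₀² = 181.69² = 33011.2561, σ² = 209.73² = 43986.6729; σ² + n·σ₀² = 43986.6729 + 14·33011.2561 = 506144.2583.
Posterior precision = 1/σ₀² + n/σ² = 1/33011.2561 + 14/43986.6729 = (σ² + n·σ₀²)/(σ₀²σ²) = 506144.2583/(33011.2561·43986.6729); posterior variance σₙ² = σ₀²σ²/(σ² + n·σ₀²) = 33011.2561·43986.6729/506144.2583 = 2868.856656.
Posterior SD = √σₙ² = √(33011.2561·43986.6729/506144.2583) = 53.5617.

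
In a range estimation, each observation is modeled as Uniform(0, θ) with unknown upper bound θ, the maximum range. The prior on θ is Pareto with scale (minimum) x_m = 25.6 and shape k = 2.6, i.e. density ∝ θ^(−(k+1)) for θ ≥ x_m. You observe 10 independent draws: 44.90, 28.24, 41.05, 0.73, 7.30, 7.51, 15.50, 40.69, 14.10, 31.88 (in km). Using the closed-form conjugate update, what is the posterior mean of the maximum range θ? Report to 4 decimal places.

A Pareto(scale x_m, shape k) prior on the upper bound θ of Uniform(0, θ) is conjugate: posterior is Pareto(max(x_m, max xᵢ), k + n).
Sample maximum = 44.90; prior scale x_m = 25.6 → posterior scale = max = 44.90.
Posterior shape = 2.6 + 10 = 12.6.
E[θ|data] = k·x_m/(k−1) = 12.6·44.90/11.6 = 48.7707.

48.7707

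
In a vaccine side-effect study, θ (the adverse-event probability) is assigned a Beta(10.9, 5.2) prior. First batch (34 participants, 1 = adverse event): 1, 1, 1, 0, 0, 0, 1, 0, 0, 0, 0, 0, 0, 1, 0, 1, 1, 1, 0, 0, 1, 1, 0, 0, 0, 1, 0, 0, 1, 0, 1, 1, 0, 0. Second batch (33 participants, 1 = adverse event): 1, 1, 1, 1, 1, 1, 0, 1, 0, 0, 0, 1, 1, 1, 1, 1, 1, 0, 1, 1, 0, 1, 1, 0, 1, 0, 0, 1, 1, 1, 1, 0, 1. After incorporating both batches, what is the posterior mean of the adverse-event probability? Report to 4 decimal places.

The Beta prior is conjugate to a Binomial/Bernoulli likelihood; the update adds successes to α and failures to β.
After batch 1: Beta(10.9+14, 5.2+20) = Beta(24.9, 25.2).
After batch 2: Beta(24.9+23, 25.2+10) = Beta(47.9, 35.2).
Posterior mean = α/(α+β) = 47.9/83.1 = 0.5764.

0.5764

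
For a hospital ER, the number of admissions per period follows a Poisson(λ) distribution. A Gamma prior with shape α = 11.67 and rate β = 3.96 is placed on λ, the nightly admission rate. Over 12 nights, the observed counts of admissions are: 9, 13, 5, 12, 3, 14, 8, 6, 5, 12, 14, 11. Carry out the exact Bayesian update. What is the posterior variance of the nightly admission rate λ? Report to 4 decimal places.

0.4855

With a Gamma(shape α, rate β) prior, the Poisson likelihood is conjugate: the posterior is Gamma(α + ΣXᵢ, β + n).
Sum of counts S = 112 over n = 12 nights.
Posterior: Gamma(α+S, β+n) = Gamma(11.67+112, 3.96+12) = Gamma(123.67, 15.96).
Var = α/β² = 123.67/15.96² = 0.4855.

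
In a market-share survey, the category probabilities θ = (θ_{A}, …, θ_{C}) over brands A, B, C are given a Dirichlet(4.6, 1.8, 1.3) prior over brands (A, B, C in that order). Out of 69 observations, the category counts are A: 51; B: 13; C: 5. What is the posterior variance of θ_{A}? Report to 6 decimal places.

0.002567

The Dirichlet prior is conjugate to the Multinomial likelihood: each posterior αⱼ = prior αⱼ + observed count nⱼ.
Posterior concentration: (55.6, 14.8, 6.3), total = 76.7.
Var[θ_j] = α_j(Σα−α_j)/((Σα)²(Σα+1)) = 55.6·21.1/(76.7²·77.7) = 0.002567.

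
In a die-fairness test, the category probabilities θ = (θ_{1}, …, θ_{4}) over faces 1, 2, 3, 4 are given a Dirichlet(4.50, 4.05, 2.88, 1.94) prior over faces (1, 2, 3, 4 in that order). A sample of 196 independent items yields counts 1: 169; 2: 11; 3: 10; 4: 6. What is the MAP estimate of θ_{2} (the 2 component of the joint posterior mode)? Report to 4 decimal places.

0.0684

The Dirichlet prior is conjugate to the Multinomial likelihood: each posterior αⱼ = prior αⱼ + observed count nⱼ.
Posterior concentration: (173.50, 15.05, 12.88, 7.94), total = 209.37.
Joint mode component: (α_{2}−1)/(Σα−K) = 14.05/205.37 = 0.0684.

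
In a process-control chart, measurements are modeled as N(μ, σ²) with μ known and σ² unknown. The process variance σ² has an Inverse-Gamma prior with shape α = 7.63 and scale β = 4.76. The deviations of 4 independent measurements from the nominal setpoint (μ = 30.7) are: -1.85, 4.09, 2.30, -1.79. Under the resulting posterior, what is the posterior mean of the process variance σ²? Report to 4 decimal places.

2.2112

With known mean μ and an Inverse-Gamma(α, β) prior on σ², the Normal likelihood is conjugate: posterior is Inv-Gamma(α + n/2, β + Σ(xᵢ−μ)²/2).
Σ(xᵢ−μ)² = (-1.85)² + (4.09)² + (2.30)² + (-1.79)² = 28.6447.
Posterior: Inv-Gamma(7.63 + 4/2, 4.76 + 28.6447/2) = Inv-Gamma(9.63, 19.08235).
E[σ²|data] = β/(α−1) = 19.08235/8.63 = 2.2112.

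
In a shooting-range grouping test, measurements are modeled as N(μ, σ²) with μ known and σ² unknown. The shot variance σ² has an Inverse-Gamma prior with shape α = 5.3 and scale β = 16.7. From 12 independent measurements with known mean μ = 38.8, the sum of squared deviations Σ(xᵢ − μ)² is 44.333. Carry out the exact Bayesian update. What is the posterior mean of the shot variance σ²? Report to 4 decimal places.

With known mean μ and an Inverse-Gamma(α, β) prior on σ², the Normal likelihood is conjugate: posterior is Inv-Gamma(α + n/2, β + Σ(xᵢ−μ)²/2).
Posterior: Inv-Gamma(5.3 + 12/2, 16.7 + 44.333/2) = Inv-Gamma(11.30, 38.8665).
E[σ²|data] = β/(α−1) = 38.8665/10.30 = 3.7734.

3.7734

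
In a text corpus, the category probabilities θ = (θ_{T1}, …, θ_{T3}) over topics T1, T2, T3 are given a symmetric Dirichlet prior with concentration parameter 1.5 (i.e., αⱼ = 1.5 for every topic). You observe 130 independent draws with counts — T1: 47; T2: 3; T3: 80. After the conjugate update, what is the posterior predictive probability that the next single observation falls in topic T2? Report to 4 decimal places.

0.0335

The Dirichlet prior is conjugate to the Multinomial likelihood: each posterior αⱼ = prior αⱼ + observed count nⱼ.
Posterior concentration: (48.5, 4.5, 81.5), total = 134.5.
P(next = T2 | data) = α_{T2}/Σα = 0.0335.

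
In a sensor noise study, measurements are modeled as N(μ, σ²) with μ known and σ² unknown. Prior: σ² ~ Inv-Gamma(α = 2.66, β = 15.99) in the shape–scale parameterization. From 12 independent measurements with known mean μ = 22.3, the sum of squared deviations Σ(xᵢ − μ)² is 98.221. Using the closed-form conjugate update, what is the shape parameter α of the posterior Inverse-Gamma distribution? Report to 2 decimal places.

With known mean μ and an Inverse-Gamma(α, β) prior on σ², the Normal likelihood is conjugate: posterior is Inv-Gamma(α + n/2, β + Σ(xᵢ−μ)²/2).
Posterior: Inv-Gamma(2.66 + 12/2, 15.99 + 98.221/2) = Inv-Gamma(8.66, 65.1005).
Posterior α = 8.66.

8.66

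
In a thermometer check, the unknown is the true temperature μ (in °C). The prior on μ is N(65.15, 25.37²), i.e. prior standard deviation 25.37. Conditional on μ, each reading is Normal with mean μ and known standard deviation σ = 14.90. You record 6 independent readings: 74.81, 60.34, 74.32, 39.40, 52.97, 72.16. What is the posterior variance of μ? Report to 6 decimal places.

For Normal data with known variance σ², a Normal(μ₀, σ₀²) prior on μ is conjugate. Posterior precision = 1/σ₀² + n/σ²; posterior mean is the precision-weighted average of μ₀ and x̄.
σ₀² = 25.37² = 643.6369, σ² = 14.90² = 222.01; σ² + n·σ₀² = 222.01 + 6·643.6369 = 4083.8314.
Posterior precision = 1/σ₀² + n/σ² = 1/643.6369 + 6/222.01 = (σ² + n·σ₀²)/(σ₀²σ²) = 4083.8314/(643.6369·222.01); posterior variance σₙ² = σ₀²σ²/(σ² + n·σ₀²) = 643.6369·222.01/4083.8314 = 34.990139.

34.990139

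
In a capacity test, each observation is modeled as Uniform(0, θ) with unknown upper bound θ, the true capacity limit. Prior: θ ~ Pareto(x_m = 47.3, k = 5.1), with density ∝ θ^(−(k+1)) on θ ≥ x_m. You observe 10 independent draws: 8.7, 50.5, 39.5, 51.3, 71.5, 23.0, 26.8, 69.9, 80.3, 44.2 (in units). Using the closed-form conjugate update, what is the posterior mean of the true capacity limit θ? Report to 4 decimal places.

85.9950

A Pareto(scale x_m, shape k) prior on the upper bound θ of Uniform(0, θ) is conjugate: posterior is Pareto(max(x_m, max xᵢ), k + n).
Sample maximum = 80.3; prior scale x_m = 47.3 → posterior scale = max = 80.3.
Posterior shape = 5.1 + 10 = 15.1.
E[θ|data] = k·x_m/(k−1) = 15.1·80.3/14.1 = 85.9950.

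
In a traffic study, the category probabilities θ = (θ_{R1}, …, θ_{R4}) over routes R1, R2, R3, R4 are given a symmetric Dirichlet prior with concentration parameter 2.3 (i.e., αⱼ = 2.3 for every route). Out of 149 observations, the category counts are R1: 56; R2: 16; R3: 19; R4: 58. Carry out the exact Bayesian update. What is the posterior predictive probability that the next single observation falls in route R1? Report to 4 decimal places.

0.3685

The Dirichlet prior is conjugate to the Multinomial likelihood: each posterior αⱼ = prior αⱼ + observed count nⱼ.
Posterior concentration: (58.3, 18.3, 21.3, 60.3), total = 158.2.
P(next = R1 | data) = α_{R1}/Σα = 0.3685.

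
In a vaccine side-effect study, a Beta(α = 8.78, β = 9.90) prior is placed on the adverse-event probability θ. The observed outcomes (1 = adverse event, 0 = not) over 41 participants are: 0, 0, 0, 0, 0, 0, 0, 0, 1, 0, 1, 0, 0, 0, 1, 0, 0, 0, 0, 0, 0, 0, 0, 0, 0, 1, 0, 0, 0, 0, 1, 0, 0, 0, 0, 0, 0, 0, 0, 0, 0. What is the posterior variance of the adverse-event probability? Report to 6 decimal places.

0.002927

The Beta prior is conjugate to a Binomial/Bernoulli likelihood; the update adds successes to α and failures to β.
Posterior: Beta(α+k, β+n−k) = Beta(8.78+5, 9.90+36) = Beta(13.78, 45.90).
Var = αβ/((α+β)²(α+β+1)) = 13.78·45.90/(59.68²·60.68) = 0.002927.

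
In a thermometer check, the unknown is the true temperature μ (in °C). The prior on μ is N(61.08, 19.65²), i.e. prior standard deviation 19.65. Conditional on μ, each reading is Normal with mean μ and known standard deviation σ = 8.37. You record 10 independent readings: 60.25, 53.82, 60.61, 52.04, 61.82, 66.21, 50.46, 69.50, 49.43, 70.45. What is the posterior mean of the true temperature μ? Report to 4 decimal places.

59.4879

For Normal data with known variance σ², a Normal(μ₀, σ₀²) prior on μ is conjugate. Posterior precision = 1/σ₀² + n/σ²; posterior mean is the precision-weighted average of μ₀ and x̄.
Σxᵢ = 60.25 + 53.82 + 60.61 + 52.04 + 61.82 + 66.21 + 50.46 + 69.50 + 49.43 + 70.45 = 594.59, so n·x̄ = 594.59.
σ₀² = 19.65² = 386.1225, σ² = 8.37² = 70.0569; σ² + n·σ₀² = 70.0569 + 10·386.1225 = 3931.2819.
Posterior mean = (μ₀/σ₀² + n·x̄/σ²)/(1/σ₀² + n/σ²) = (σ²·μ₀ + σ₀²·n·x̄)/(σ² + n·σ₀²) = (70.0569·61.08 + 386.1225·594.59)/3931.2819 = 233863.652727/3931.2819 = 59.4879.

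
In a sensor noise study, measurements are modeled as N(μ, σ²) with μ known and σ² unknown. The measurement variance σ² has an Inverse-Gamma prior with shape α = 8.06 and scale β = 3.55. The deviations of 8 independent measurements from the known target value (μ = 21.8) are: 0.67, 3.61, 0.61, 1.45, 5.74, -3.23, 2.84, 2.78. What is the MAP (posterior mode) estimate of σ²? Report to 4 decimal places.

With known mean μ and an Inverse-Gamma(α, β) prior on σ², the Normal likelihood is conjugate: posterior is Inv-Gamma(α + n/2, β + Σ(xᵢ−μ)²/2).
Σ(xᵢ−μ)² = (0.67)² + (3.61)² + (0.61)² + (1.45)² + (5.74)² + (-3.23)² + (2.84)² + (2.78)² = 75.1301.
Posterior: Inv-Gamma(8.06 + 8/2, 3.55 + 75.1301/2) = Inv-Gamma(12.06, 41.11505).
Mode = β/(α+1) = 41.11505/13.06 = 3.1482.

3.1482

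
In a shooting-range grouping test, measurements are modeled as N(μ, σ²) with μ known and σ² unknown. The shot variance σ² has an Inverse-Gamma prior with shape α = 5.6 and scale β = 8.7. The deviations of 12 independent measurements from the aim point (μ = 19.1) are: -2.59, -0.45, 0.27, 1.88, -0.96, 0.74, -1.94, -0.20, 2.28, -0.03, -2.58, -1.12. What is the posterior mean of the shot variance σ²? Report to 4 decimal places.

2.1840

With known mean μ and an Inverse-Gamma(α, β) prior on σ², the Normal likelihood is conjugate: posterior is Inv-Gamma(α + n/2, β + Σ(xᵢ−μ)²/2).
Σ(xᵢ−μ)² = (-2.59)² + (-0.45)² + (0.27)² + (1.88)² + (-0.96)² + (0.74)² + (-1.94)² + (-0.20)² + (2.28)² + (-0.03)² + (-2.58)² + (-1.12)² = 28.9008.
Posterior: Inv-Gamma(5.6 + 12/2, 8.7 + 28.9008/2) = Inv-Gamma(11.60, 23.15040).
E[σ²|data] = β/(α−1) = 23.15040/10.60 = 2.1840.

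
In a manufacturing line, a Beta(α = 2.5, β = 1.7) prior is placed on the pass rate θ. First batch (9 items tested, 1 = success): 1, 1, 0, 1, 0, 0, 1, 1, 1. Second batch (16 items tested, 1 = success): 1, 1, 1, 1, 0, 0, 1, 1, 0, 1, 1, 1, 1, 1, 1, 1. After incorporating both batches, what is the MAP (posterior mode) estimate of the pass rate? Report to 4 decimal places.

The Beta prior is conjugate to a Binomial/Bernoulli likelihood; the update adds successes to α and failures to β.
After batch 1: Beta(2.5+6, 1.7+3) = Beta(8.5, 4.7).
After batch 2: Beta(8.5+13, 4.7+3) = Beta(21.5, 7.7).
Mode of Beta(a,b) for a,b>1 is (a−1)/(a+b−2) = 20.5/27.2 = 0.7537.

0.7537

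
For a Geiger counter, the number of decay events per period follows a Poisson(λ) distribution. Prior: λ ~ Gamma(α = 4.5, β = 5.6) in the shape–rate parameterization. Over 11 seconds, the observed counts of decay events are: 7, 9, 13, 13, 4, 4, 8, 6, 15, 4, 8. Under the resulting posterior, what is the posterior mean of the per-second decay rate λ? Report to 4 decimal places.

5.7530

With a Gamma(shape α, rate β) prior, the Poisson likelihood is conjugate: the posterior is Gamma(α + ΣXᵢ, β + n).
Sum of counts S = 91 over n = 11 seconds.
Posterior: Gamma(α+S, β+n) = Gamma(4.5+91, 5.6+11) = Gamma(95.5, 16.6).
Posterior mean = α/β = 95.5/16.6 = 5.7530.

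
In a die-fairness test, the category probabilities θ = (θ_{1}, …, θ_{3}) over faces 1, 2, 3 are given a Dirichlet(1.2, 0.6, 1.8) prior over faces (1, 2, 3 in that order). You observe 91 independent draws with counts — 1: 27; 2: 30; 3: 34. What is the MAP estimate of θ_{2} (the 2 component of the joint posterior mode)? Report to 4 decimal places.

0.3231

The Dirichlet prior is conjugate to the Multinomial likelihood: each posterior αⱼ = prior αⱼ + observed count nⱼ.
Posterior concentration: (28.2, 30.6, 35.8), total = 94.6.
Joint mode component: (α_{2}−1)/(Σα−K) = 29.6/91.6 = 0.3231.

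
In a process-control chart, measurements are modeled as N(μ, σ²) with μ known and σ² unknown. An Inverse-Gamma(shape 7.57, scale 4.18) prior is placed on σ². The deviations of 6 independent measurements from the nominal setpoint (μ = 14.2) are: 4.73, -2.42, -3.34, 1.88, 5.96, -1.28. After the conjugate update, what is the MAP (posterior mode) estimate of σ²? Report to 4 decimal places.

With known mean μ and an Inverse-Gamma(α, β) prior on σ², the Normal likelihood is conjugate: posterior is Inv-Gamma(α + n/2, β + Σ(xᵢ−μ)²/2).
Σ(xᵢ−μ)² = (4.73)² + (-2.42)² + (-3.34)² + (1.88)² + (5.96)² + (-1.28)² = 80.0793.
Posterior: Inv-Gamma(7.57 + 6/2, 4.18 + 80.0793/2) = Inv-Gamma(10.57, 44.21965).
Mode = β/(α+1) = 44.21965/11.57 = 3.8219.

3.8219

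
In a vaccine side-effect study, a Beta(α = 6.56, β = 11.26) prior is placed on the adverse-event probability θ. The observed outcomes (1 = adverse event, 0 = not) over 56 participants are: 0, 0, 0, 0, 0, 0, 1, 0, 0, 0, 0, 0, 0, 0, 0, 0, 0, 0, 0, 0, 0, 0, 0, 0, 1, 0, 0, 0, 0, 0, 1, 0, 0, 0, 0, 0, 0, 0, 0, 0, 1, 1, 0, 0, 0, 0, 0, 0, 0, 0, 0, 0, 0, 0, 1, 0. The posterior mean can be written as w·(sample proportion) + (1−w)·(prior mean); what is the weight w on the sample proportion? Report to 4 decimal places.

0.7586

The Beta prior is conjugate to a Binomial/Bernoulli likelihood; the update adds successes to α and failures to β.
Posterior mean = (α₀+k)/(α₀+β₀+n) = [n/(α₀+β₀+n)]·(k/n) + [(α₀+β₀)/(α₀+β₀+n)]·α₀/(α₀+β₀), so only n and the prior enter the weight.
The weight on the data is w = n/(α₀+β₀+n) = 56/(6.56+11.26+56) = 56/73.82 = 0.7586.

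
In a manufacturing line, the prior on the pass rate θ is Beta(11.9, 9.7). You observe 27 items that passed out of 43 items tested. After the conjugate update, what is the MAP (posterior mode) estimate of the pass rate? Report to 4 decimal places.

The Beta prior is conjugate to a Binomial/Bernoulli likelihood; the update adds successes to α and failures to β.
Posterior: Beta(α+k, β+n−k) = Beta(11.9+27, 9.7+16) = Beta(38.9, 25.7).
Mode of Beta(a,b) for a,b>1 is (a−1)/(a+b−2) = 37.9/62.6 = 0.6054.

0.6054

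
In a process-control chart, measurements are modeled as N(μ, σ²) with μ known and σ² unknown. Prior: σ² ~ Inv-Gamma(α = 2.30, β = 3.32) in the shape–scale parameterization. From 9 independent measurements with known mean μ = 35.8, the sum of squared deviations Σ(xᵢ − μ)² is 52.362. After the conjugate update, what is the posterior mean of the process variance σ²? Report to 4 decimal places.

With known mean μ and an Inverse-Gamma(α, β) prior on σ², the Normal likelihood is conjugate: posterior is Inv-Gamma(α + n/2, β + Σ(xᵢ−μ)²/2).
Posterior: Inv-Gamma(2.30 + 9/2, 3.32 + 52.362/2) = Inv-Gamma(6.80, 29.5010).
E[σ²|data] = β/(α−1) = 29.5010/5.80 = 5.0864.

5.0864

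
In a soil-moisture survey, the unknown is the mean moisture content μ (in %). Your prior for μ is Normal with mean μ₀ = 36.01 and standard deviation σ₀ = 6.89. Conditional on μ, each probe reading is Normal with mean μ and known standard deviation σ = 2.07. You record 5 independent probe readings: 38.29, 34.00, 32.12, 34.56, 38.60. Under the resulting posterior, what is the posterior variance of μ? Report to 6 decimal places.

For Normal data with known variance σ², a Normal(μ₀, σ₀²) prior on μ is conjugate. Posterior precision = 1/σ₀² + n/σ²; posterior mean is the precision-weighted average of μ₀ and x̄.
σ₀² = 6.89² = 47.4721, σ² = 2.07² = 4.2849; σ² + n·σ₀² = 4.2849 + 5·47.4721 = 241.6454.
Posterior precision = 1/σ₀² + n/σ² = 1/47.4721 + 5/4.2849 = (σ² + n·σ₀²)/(σ₀²σ²) = 241.6454/(47.4721·4.2849); posterior variance σₙ² = σ₀²σ²/(σ² + n·σ₀²) = 47.4721·4.2849/241.6454 = 0.841784.

0.841784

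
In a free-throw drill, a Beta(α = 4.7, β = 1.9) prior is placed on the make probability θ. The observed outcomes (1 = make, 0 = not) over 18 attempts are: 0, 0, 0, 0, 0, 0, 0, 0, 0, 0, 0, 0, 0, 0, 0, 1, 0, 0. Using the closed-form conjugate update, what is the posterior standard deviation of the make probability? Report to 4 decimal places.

The Beta prior is conjugate to a Binomial/Bernoulli likelihood; the update adds successes to α and failures to β.
Posterior: Beta(α+k, β+n−k) = Beta(4.7+1, 1.9+17) = Beta(5.7, 18.9).
Var = αβ/((α+β)²(α+β+1)) = 5.7·18.9/(24.6²·25.6) = 0.00695387; SD = √0.00695387 = 0.0834.

0.0834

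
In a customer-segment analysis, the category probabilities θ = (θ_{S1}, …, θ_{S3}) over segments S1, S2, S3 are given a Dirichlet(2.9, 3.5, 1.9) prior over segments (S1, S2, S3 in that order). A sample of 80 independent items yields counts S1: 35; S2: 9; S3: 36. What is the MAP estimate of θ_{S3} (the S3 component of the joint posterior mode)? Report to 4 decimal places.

0.4326

The Dirichlet prior is conjugate to the Multinomial likelihood: each posterior αⱼ = prior αⱼ + observed count nⱼ.
Posterior concentration: (37.9, 12.5, 37.9), total = 88.3.
Joint mode component: (α_{S3}−1)/(Σα−K) = 36.9/85.3 = 0.4326.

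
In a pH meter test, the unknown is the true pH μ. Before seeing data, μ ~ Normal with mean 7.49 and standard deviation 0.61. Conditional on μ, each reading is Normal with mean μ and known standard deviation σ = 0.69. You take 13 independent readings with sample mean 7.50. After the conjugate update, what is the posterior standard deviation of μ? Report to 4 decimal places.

For Normal data with known variance σ², a Normal(μ₀, σ₀²) prior on μ is conjugate. Posterior precision = 1/σ₀² + n/σ²; posterior mean is the precision-weighted average of μ₀ and x̄.
σ₀² = 0.61² = 0.3721, σ² = 0.69² = 0.4761; σ² + n·σ₀² = 0.4761 + 13·0.3721 = 5.3134.
Posterior precision = 1/σ₀² + n/σ² = 1/0.3721 + 13/0.4761 = (σ² + n·σ₀²)/(σ₀²σ²) = 5.3134/(0.3721·0.4761); posterior variance σₙ² = σ₀²σ²/(σ² + n·σ₀²) = 0.3721·0.4761/5.3134 = 0.033342.
Posterior SD = √σₙ² = √(0.3721·0.4761/5.3134) = 0.1826.

0.1826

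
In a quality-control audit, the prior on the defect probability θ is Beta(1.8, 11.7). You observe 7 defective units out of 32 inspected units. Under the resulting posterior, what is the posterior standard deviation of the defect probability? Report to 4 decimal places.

0.0579

The Beta prior is conjugate to a Binomial/Bernoulli likelihood; the update adds successes to α and failures to β.
Posterior: Beta(α+k, β+n−k) = Beta(1.8+7, 11.7+25) = Beta(8.8, 36.7).
Var = αβ/((α+β)²(α+β+1)) = 8.8·36.7/(45.5²·46.5) = 0.00335485; SD = √0.00335485 = 0.0579.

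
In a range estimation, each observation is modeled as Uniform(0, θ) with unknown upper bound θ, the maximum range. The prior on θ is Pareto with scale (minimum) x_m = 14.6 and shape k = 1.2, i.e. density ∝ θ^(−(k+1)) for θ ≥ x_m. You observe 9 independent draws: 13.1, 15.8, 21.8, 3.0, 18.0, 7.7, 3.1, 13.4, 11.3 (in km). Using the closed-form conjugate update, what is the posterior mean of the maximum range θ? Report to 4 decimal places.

A Pareto(scale x_m, shape k) prior on the upper bound θ of Uniform(0, θ) is conjugate: posterior is Pareto(max(x_m, max xᵢ), k + n).
Sample maximum = 21.8; prior scale x_m = 14.6 → posterior scale = max = 21.8.
Posterior shape = 1.2 + 9 = 10.2.
E[θ|data] = k·x_m/(k−1) = 10.2·21.8/9.2 = 24.1696.

24.1696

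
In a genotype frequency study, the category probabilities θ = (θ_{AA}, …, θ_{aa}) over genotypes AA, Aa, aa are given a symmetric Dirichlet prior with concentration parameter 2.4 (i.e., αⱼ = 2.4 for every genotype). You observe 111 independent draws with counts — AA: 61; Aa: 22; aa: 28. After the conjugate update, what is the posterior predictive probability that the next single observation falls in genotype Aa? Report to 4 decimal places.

The Dirichlet prior is conjugate to the Multinomial likelihood: each posterior αⱼ = prior αⱼ + observed count nⱼ.
Posterior concentration: (63.4, 24.4, 30.4), total = 118.2.
P(next = Aa | data) = α_{Aa}/Σα = 0.2064.

0.2064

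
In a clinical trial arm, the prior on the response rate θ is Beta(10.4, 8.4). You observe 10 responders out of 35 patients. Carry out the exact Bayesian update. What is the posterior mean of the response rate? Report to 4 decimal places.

0.3792

The Beta prior is conjugate to a Binomial/Bernoulli likelihood; the update adds successes to α and failures to β.
Posterior: Beta(α+k, β+n−k) = Beta(10.4+10, 8.4+25) = Beta(20.4, 33.4).
Posterior mean = α/(α+β) = 20.4/53.8 = 0.3792.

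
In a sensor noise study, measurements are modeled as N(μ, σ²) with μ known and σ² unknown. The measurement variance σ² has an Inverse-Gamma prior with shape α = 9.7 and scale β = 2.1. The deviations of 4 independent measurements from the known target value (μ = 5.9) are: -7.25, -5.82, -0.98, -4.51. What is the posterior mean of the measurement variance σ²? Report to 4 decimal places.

5.2306

With known mean μ and an Inverse-Gamma(α, β) prior on σ², the Normal likelihood is conjugate: posterior is Inv-Gamma(α + n/2, β + Σ(xᵢ−μ)²/2).
Σ(xᵢ−μ)² = (-7.25)² + (-5.82)² + (-0.98)² + (-4.51)² = 107.7354.
Posterior: Inv-Gamma(9.7 + 4/2, 2.1 + 107.7354/2) = Inv-Gamma(11.70, 55.96770).
E[σ²|data] = β/(α−1) = 55.96770/10.70 = 5.2306.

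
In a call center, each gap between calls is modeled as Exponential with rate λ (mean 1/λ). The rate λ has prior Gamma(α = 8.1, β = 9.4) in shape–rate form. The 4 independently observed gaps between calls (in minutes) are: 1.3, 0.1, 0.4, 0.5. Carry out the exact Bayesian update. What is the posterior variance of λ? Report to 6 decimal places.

With a Gamma(shape α, rate β) prior on the exponential rate λ, the posterior after n observations with total T = Σxᵢ is Gamma(α+n, β+T).
Sum of observations T = 2.3 minutes; n = 4.
Posterior: Gamma(8.1+4, 9.4+2.3) = Gamma(12.1, 11.7).
Var = α/β² = 0.088392.

0.088392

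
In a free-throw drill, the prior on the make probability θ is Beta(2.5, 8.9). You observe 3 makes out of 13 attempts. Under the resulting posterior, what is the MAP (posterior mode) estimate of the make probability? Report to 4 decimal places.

0.2009

The Beta prior is conjugate to a Binomial/Bernoulli likelihood; the update adds successes to α and failures to β.
Posterior: Beta(α+k, β+n−k) = Beta(2.5+3, 8.9+10) = Beta(5.5, 18.9).
Mode of Beta(a,b) for a,b>1 is (a−1)/(a+b−2) = 4.5/22.4 = 0.2009.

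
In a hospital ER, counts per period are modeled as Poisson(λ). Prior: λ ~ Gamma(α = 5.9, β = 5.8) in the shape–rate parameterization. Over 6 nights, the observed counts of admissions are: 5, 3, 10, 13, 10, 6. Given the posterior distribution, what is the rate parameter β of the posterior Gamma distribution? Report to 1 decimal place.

11.8

With a Gamma(shape α, rate β) prior, the Poisson likelihood is conjugate: the posterior is Gamma(α + ΣXᵢ, β + n).
Sum of counts S = 47 over n = 6 nights.
Posterior: Gamma(α+S, β+n) = Gamma(5.9+47, 5.8+6) = Gamma(52.9, 11.8).
Posterior β = 11.8.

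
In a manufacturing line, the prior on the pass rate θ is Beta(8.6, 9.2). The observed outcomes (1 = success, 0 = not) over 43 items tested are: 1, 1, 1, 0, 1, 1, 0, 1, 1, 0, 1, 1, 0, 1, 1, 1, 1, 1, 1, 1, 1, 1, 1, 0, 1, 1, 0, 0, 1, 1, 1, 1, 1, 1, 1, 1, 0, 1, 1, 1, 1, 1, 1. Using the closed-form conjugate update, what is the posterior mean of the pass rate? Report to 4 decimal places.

0.7171

The Beta prior is conjugate to a Binomial/Bernoulli likelihood; the update adds successes to α and failures to β.
Posterior: Beta(α+k, β+n−k) = Beta(8.6+35, 9.2+8) = Beta(43.6, 17.2).
Posterior mean = α/(α+β) = 43.6/60.8 = 0.7171.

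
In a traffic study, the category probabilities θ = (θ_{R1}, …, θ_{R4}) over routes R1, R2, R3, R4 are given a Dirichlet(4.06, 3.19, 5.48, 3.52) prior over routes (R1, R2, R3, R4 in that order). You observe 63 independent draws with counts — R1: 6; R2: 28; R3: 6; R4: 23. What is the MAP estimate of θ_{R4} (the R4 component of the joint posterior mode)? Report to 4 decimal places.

0.3391

The Dirichlet prior is conjugate to the Multinomial likelihood: each posterior αⱼ = prior αⱼ + observed count nⱼ.
Posterior concentration: (10.06, 31.19, 11.48, 26.52), total = 79.25.
Joint mode component: (α_{R4}−1)/(Σα−K) = 25.52/75.25 = 0.3391.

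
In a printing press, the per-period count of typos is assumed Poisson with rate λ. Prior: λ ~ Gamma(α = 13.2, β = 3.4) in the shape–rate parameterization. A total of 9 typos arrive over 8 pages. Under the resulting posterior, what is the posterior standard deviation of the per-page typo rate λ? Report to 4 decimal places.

0.4133

With a Gamma(shape α, rate β) prior, the Poisson likelihood is conjugate: the posterior is Gamma(α + ΣXᵢ, β + n).
Posterior: Gamma(α+S, β+n) = Gamma(13.2+9, 3.4+8) = Gamma(22.2, 11.4).
SD = √α/β = √22.2/11.4 = 0.4133.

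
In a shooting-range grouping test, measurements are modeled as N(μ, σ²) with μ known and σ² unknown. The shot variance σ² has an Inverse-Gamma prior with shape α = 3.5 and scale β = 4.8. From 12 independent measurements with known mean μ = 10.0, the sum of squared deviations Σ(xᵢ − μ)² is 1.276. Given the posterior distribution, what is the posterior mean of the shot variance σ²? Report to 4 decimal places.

0.6398

With known mean μ and an Inverse-Gamma(α, β) prior on σ², the Normal likelihood is conjugate: posterior is Inv-Gamma(α + n/2, β + Σ(xᵢ−μ)²/2).
Posterior: Inv-Gamma(3.5 + 12/2, 4.8 + 1.276/2) = Inv-Gamma(9.50, 5.4380).
E[σ²|data] = β/(α−1) = 5.4380/8.50 = 0.6398.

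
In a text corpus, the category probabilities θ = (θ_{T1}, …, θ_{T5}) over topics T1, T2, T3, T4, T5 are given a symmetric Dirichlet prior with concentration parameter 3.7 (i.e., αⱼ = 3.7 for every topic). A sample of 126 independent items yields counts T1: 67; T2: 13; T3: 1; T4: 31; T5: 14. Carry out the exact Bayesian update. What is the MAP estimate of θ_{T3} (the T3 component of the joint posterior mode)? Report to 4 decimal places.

The Dirichlet prior is conjugate to the Multinomial likelihood: each posterior αⱼ = prior αⱼ + observed count nⱼ.
Posterior concentration: (70.7, 16.7, 4.7, 34.7, 17.7), total = 144.5.
Joint mode component: (α_{T3}−1)/(Σα−K) = 3.7/139.5 = 0.0265.

0.0265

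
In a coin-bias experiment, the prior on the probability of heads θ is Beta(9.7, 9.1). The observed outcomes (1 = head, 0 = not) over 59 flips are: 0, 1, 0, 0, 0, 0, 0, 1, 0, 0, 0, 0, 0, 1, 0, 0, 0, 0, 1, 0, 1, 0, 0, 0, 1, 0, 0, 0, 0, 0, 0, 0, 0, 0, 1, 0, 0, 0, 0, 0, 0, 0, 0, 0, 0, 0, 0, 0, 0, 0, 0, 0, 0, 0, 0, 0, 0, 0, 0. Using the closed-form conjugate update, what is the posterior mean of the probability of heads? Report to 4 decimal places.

The Beta prior is conjugate to a Binomial/Bernoulli likelihood; the update adds successes to α and failures to β.
Posterior: Beta(α+k, β+n−k) = Beta(9.7+7, 9.1+52) = Beta(16.7, 61.1).
Posterior mean = α/(α+β) = 16.7/77.8 = 0.2147.

0.2147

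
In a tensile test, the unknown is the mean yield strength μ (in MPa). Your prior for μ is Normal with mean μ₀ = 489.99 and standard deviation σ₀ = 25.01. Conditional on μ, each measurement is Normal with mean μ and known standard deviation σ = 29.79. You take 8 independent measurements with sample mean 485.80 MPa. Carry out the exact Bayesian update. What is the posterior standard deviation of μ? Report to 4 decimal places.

9.7067

For Normal data with known variance σ², a Normal(μ₀, σ₀²) prior on μ is conjugate. Posterior precision = 1/σ₀² + n/σ²; posterior mean is the precision-weighted average of μ₀ and x̄.
σ₀² = 25.01² = 625.5001, σ² = 29.79² = 887.4441; σ² + n·σ₀² = 887.4441 + 8·625.5001 = 5891.4449.
Posterior precision = 1/σ₀² + n/σ² = 1/625.5001 + 8/887.4441 = (σ² + n·σ₀²)/(σ₀²σ²) = 5891.4449/(625.5001·887.4441); posterior variance σₙ² = σ₀²σ²/(σ² + n·σ₀²) = 625.5001·887.4441/5891.4449 = 94.220753.
Posterior SD = √σₙ² = √(625.5001·887.4441/5891.4449) = 9.7067.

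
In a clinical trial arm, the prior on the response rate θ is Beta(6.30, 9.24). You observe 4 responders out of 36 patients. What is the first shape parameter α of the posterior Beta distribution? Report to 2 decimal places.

The Beta prior is conjugate to a Binomial/Bernoulli likelihood; the update adds successes to α and failures to β.
Posterior: Beta(α+k, β+n−k) = Beta(6.30+4, 9.24+32) = Beta(10.30, 41.24).
Posterior α = 10.30.

10.30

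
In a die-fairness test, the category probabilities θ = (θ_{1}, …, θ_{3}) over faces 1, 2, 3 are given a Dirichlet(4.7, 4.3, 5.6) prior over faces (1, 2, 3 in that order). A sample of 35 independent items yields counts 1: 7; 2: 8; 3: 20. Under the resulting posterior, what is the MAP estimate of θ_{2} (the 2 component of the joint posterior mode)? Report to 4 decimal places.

0.2425

The Dirichlet prior is conjugate to the Multinomial likelihood: each posterior αⱼ = prior αⱼ + observed count nⱼ.
Posterior concentration: (11.7, 12.3, 25.6), total = 49.6.
Joint mode component: (α_{2}−1)/(Σα−K) = 11.3/46.6 = 0.2425.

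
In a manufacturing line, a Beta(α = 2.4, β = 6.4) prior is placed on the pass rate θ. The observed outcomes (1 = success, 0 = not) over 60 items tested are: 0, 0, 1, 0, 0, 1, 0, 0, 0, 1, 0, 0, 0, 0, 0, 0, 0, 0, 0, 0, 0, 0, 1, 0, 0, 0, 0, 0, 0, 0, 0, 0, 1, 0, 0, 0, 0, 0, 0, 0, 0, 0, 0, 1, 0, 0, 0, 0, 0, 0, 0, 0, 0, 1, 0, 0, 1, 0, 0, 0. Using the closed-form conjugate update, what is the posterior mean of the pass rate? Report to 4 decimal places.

The Beta prior is conjugate to a Binomial/Bernoulli likelihood; the update adds successes to α and failures to β.
Posterior: Beta(α+k, β+n−k) = Beta(2.4+8, 6.4+52) = Beta(10.4, 58.4).
Posterior mean = α/(α+β) = 10.4/68.8 = 0.1512.

0.1512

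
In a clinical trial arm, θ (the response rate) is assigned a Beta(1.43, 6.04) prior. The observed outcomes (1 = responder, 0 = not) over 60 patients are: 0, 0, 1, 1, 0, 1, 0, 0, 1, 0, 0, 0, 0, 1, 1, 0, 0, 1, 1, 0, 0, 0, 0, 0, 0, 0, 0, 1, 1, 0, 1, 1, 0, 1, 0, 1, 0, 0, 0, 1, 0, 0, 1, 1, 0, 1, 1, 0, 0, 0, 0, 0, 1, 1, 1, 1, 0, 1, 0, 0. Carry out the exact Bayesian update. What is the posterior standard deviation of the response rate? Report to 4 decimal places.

0.0586

The Beta prior is conjugate to a Binomial/Bernoulli likelihood; the update adds successes to α and failures to β.
Posterior: Beta(α+k, β+n−k) = Beta(1.43+24, 6.04+36) = Beta(25.43, 42.04).
Var = αβ/((α+β)²(α+β+1)) = 25.43·42.04/(67.47²·68.47) = 0.00342995; SD = √0.00342995 = 0.0586.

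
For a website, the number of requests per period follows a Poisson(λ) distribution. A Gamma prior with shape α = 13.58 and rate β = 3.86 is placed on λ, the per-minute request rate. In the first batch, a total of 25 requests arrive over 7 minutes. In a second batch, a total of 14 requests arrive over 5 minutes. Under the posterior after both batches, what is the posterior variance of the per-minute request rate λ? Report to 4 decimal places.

With a Gamma(shape α, rate β) prior, the Poisson likelihood is conjugate: the posterior is Gamma(α + ΣXᵢ, β + n).
After batch 1: Gamma(α+S, β+n) = Gamma(13.58+25, 3.86+7) = Gamma(38.58, 10.86).
After batch 2: Gamma(α+S, β+n) = Gamma(38.58+14, 10.86+5) = Gamma(52.58, 15.86).
Var = α/β² = 52.58/15.86² = 0.2090.

0.2090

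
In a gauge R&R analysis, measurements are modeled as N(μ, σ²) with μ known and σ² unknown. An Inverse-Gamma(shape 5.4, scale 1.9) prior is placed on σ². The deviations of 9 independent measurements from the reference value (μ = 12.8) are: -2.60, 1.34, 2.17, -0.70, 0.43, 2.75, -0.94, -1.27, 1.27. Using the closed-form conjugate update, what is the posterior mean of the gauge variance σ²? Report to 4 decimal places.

1.6523

With known mean μ and an Inverse-Gamma(α, β) prior on σ², the Normal likelihood is conjugate: posterior is Inv-Gamma(α + n/2, β + Σ(xᵢ−μ)²/2).
Σ(xᵢ−μ)² = (-2.60)² + (1.34)² + (2.17)² + (-0.70)² + (0.43)² + (2.75)² + (-0.94)² + (-1.27)² + (1.27)² = 25.6113.
Posterior: Inv-Gamma(5.4 + 9/2, 1.9 + 25.6113/2) = Inv-Gamma(9.90, 14.70565).
E[σ²|data] = β/(α−1) = 14.70565/8.90 = 1.6523.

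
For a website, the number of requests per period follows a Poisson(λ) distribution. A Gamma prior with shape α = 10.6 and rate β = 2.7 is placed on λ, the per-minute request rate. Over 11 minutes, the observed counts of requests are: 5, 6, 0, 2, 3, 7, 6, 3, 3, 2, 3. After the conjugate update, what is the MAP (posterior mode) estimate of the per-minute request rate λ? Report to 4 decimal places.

With a Gamma(shape α, rate β) prior, the Poisson likelihood is conjugate: the posterior is Gamma(α + ΣXᵢ, β + n).
Sum of counts S = 40 over n = 11 minutes.
Posterior: Gamma(α+S, β+n) = Gamma(10.6+40, 2.7+11) = Gamma(50.6, 13.7).
Mode of Gamma(α,β) for α≥1 is (α−1)/β = 49.6/13.7 = 3.6204.

3.6204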